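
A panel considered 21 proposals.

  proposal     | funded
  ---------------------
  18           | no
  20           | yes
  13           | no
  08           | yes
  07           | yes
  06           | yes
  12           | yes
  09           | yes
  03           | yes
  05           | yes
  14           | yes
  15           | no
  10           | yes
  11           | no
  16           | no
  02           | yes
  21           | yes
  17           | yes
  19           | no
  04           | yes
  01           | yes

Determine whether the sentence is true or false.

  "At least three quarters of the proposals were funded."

False

Truth condition: |A ∩ B| / |A| ≥ 3/4.
|A| = 21, |A ∩ B| = 15, |A ∖ B| = 6.
|A ∩ B|/|A| = 15/21, so the statement is false.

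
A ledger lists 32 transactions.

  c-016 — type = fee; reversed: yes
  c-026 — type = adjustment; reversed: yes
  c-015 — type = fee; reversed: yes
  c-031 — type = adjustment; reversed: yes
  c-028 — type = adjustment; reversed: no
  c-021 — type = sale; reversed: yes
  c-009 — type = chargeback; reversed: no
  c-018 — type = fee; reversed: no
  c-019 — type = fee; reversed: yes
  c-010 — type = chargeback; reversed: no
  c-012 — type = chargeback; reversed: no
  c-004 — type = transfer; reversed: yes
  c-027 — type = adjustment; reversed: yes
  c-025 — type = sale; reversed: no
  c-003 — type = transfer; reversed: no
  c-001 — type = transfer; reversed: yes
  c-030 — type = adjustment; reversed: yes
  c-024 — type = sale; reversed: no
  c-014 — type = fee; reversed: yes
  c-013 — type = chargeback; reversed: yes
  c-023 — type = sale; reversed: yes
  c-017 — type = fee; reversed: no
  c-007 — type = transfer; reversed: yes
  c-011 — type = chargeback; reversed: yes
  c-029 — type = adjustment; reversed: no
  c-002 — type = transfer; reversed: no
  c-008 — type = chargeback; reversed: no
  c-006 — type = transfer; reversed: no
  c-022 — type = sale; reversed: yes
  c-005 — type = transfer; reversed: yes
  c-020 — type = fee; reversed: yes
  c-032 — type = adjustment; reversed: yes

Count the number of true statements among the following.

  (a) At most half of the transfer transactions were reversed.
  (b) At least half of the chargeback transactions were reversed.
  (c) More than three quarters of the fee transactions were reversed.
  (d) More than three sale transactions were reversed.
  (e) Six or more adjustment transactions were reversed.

0

(a) transfer: |A| = 7, |A ∩ B| = 4; needs |A ∩ B| ≤ |A ∖ B| — false.
(b) chargeback: |A| = 6, |A ∩ B| = 2; needs |A ∩ B| ≥ |A ∖ B| — false.
(c) fee: |A| = 7, |A ∩ B| = 5; needs |A ∩ B| / |A| > 3/4 — false.
(d) sale: |A| = 5, |A ∩ B| = 3; needs |A ∩ B| > 3 — false.
(e) adjustment: |A| = 7, |A ∩ B| = 5; needs |A ∩ B| ≥ 6 — false.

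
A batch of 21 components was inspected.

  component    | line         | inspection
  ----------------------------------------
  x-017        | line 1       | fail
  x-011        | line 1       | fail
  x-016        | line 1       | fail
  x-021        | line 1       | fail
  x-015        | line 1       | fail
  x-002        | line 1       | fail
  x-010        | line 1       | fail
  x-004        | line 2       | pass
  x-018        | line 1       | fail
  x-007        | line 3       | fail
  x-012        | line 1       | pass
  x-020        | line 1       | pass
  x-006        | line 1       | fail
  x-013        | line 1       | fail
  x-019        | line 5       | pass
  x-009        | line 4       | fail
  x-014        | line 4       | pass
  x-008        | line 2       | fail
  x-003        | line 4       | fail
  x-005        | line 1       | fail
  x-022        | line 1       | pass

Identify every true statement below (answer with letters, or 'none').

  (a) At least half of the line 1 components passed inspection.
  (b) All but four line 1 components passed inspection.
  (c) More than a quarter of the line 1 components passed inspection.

|A| = 14, |A ∩ B| = 3, |A ∖ B| = 11.
(a) |A ∩ B| ≥ |A ∖ B|: fails.
(b) |A ∖ B| = 4: fails.
(c) |A ∩ B| / |A| > 1/4: fails.

none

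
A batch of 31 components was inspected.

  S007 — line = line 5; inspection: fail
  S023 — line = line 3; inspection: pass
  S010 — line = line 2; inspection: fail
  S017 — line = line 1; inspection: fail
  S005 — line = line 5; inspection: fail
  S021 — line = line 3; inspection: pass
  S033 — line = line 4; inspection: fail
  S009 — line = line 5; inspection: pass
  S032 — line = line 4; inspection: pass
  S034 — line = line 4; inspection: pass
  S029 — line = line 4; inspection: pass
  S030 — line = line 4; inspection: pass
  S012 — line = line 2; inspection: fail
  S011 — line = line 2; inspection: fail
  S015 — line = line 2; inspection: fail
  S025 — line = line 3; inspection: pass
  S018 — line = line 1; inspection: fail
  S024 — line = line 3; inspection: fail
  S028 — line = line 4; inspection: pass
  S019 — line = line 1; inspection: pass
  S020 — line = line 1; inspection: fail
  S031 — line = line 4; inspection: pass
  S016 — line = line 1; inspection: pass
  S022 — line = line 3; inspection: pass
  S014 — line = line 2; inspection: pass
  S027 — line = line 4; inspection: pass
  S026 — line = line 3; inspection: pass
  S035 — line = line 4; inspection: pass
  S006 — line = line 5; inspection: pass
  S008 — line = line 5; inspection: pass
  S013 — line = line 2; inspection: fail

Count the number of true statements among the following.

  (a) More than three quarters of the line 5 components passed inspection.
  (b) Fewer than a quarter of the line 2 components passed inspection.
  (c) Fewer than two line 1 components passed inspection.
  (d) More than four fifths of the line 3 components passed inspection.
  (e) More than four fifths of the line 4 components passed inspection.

(a) line 5: |A| = 5, |A ∩ B| = 3; needs |A ∩ B| / |A| > 3/4 — false.
(b) line 2: |A| = 6, |A ∩ B| = 1; needs |A ∩ B| / |A| < 1/4 — true.
(c) line 1: |A| = 5, |A ∩ B| = 2; needs |A ∩ B| < 2 — false.
(d) line 3: |A| = 6, |A ∩ B| = 5; needs |A ∩ B| / |A| > 4/5 — true.
(e) line 4: |A| = 9, |A ∩ B| = 8; needs |A ∩ B| / |A| > 4/5 — true.

3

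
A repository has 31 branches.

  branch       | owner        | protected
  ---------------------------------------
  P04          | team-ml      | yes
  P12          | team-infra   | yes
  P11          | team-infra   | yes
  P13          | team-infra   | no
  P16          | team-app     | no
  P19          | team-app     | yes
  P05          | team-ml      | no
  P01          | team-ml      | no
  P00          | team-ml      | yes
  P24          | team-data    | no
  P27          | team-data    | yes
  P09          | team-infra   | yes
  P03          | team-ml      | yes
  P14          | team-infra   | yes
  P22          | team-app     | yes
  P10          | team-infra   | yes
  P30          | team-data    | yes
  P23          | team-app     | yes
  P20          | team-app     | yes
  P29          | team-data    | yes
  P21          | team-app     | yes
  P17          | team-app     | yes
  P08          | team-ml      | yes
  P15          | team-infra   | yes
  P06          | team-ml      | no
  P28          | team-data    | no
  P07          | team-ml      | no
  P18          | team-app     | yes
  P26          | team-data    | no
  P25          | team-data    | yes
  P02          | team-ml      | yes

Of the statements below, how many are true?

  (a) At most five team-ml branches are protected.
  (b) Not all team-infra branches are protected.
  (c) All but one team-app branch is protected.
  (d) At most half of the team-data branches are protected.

3

(a) team-ml: |A| = 9, |A ∩ B| = 5; needs |A ∩ B| ≤ 5 — true.
(b) team-infra: |A| = 7, |A ∩ B| = 6; needs A ⊄ B (|A ∖ B| ≥ 1) — true.
(c) team-app: |A| = 8, |A ∩ B| = 7; needs |A ∖ B| = 1 — true.
(d) team-data: |A| = 7, |A ∩ B| = 4; needs |A ∩ B| ≤ |A ∖ B| — false.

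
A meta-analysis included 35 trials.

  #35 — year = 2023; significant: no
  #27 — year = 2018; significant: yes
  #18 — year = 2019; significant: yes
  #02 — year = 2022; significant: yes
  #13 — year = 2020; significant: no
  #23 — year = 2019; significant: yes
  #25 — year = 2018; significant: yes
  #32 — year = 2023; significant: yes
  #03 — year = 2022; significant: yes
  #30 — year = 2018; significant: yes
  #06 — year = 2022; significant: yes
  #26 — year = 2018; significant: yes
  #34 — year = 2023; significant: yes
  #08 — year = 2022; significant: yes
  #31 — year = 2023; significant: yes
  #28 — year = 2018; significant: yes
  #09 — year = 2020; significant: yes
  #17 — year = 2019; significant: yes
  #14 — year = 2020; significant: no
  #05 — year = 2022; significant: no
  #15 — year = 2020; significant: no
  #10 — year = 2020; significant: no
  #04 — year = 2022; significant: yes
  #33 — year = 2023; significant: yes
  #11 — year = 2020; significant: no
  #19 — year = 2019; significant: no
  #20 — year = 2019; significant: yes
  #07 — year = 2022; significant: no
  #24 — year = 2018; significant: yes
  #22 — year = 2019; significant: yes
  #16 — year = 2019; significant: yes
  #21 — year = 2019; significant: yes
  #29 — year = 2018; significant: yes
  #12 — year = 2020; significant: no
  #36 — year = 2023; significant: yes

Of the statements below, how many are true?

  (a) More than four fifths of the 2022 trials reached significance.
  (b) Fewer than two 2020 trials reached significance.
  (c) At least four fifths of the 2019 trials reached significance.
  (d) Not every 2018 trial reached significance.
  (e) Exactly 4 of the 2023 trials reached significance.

(a) 2022: |A| = 7, |A ∩ B| = 5; needs |A ∩ B| / |A| > 4/5 — false.
(b) 2020: |A| = 7, |A ∩ B| = 1; needs |A ∩ B| < 2 — true.
(c) 2019: |A| = 8, |A ∩ B| = 7; needs |A ∩ B| / |A| ≥ 4/5 — true.
(d) 2018: |A| = 7, |A ∩ B| = 7; needs A ⊄ B (|A ∖ B| ≥ 1) — false.
(e) 2023: |A| = 6, |A ∩ B| = 5; needs |A ∩ B| = 4 — false.

2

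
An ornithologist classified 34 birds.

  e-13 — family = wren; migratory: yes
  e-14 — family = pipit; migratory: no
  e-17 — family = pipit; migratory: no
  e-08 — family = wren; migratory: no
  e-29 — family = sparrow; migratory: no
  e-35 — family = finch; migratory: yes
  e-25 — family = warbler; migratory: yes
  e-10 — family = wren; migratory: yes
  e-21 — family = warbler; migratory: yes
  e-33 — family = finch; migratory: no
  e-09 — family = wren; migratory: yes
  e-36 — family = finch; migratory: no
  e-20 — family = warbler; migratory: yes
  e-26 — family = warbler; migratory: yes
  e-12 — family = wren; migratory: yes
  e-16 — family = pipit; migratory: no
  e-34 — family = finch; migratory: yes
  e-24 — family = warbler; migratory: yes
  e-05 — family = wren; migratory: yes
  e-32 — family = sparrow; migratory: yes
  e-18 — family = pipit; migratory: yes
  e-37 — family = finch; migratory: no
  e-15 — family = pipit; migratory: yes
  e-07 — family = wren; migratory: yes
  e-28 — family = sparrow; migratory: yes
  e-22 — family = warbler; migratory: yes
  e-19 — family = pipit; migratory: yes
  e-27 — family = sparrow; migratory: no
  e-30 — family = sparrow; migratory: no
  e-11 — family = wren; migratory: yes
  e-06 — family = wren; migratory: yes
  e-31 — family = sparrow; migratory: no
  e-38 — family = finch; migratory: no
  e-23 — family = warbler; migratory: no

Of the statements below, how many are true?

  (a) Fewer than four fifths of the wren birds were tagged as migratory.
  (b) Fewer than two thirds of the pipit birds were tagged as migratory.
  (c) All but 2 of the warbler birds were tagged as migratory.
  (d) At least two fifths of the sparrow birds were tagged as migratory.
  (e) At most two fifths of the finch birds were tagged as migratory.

2

(a) wren: |A| = 9, |A ∩ B| = 8; needs |A ∩ B| / |A| < 4/5 — false.
(b) pipit: |A| = 6, |A ∩ B| = 3; needs |A ∩ B| / |A| < 2/3 — true.
(c) warbler: |A| = 7, |A ∩ B| = 6; needs |A ∖ B| = 2 — false.
(d) sparrow: |A| = 6, |A ∩ B| = 2; needs |A ∩ B| / |A| ≥ 2/5 — false.
(e) finch: |A| = 6, |A ∩ B| = 2; needs |A ∩ B| / |A| ≤ 2/5 — true.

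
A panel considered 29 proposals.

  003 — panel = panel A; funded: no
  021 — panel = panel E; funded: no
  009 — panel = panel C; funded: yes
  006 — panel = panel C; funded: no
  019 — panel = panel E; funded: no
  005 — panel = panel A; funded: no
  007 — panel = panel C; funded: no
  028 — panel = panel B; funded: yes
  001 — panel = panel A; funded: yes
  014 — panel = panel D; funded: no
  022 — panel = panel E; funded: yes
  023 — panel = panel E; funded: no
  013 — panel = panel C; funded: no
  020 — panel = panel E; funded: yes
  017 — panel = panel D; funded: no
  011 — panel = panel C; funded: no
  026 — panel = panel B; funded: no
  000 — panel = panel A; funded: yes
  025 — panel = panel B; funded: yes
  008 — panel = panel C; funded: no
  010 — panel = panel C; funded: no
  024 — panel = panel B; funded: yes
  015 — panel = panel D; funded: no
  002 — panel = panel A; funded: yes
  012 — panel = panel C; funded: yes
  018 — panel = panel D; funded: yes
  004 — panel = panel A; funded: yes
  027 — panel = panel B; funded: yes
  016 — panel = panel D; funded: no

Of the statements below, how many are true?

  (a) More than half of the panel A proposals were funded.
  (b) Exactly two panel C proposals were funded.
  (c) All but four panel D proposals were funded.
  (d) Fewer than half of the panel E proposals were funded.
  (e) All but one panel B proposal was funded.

5

(a) panel A: |A| = 6, |A ∩ B| = 4; needs |A ∩ B| > |A ∖ B| — true.
(b) panel C: |A| = 8, |A ∩ B| = 2; needs |A ∩ B| = 2 — true.
(c) panel D: |A| = 5, |A ∩ B| = 1; needs |A ∖ B| = 4 — true.
(d) panel E: |A| = 5, |A ∩ B| = 2; needs |A ∩ B| < |A ∖ B| — true.
(e) panel B: |A| = 5, |A ∩ B| = 4; needs |A ∖ B| = 1 — true.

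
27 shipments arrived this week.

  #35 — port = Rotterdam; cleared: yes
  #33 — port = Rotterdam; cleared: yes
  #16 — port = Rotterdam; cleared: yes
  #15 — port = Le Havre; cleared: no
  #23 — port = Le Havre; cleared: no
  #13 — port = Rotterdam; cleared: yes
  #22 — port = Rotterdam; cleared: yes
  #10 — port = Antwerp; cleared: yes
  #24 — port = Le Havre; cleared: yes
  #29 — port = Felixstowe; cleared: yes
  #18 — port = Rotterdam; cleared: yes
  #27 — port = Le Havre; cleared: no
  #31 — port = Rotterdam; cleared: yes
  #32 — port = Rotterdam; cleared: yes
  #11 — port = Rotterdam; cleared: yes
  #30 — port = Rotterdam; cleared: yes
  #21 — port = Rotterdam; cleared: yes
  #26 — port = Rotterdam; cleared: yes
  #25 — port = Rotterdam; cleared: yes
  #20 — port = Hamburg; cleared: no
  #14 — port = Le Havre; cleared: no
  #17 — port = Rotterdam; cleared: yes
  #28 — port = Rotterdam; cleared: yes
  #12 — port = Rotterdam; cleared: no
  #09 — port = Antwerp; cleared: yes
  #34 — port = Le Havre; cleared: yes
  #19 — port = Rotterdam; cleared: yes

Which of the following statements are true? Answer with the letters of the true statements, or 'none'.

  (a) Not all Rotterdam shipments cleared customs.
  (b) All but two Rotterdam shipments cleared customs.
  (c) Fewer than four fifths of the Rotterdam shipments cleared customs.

|A| = 17, |A ∩ B| = 16, |A ∖ B| = 1.
(a) A ⊄ B (|A ∖ B| ≥ 1): holds.
(b) |A ∖ B| = 2: fails.
(c) |A ∩ B| / |A| < 4/5: fails.

(a)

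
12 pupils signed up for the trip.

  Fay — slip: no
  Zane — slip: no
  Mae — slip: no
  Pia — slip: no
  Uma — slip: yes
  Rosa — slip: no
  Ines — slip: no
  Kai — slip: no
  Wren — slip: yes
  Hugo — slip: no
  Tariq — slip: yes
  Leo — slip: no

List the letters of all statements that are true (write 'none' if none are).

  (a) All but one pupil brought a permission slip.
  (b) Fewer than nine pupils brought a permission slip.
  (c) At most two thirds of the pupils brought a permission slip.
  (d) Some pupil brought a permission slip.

|A| = 12, |A ∩ B| = 3, |A ∖ B| = 9.
(a) |A ∖ B| = 1: fails.
(b) |A ∩ B| < 9: holds.
(c) |A ∩ B| / |A| ≤ 2/3: holds.
(d) A ∩ B ≠ ∅ (|A ∩ B| ≥ 1): holds.

(b), (c), (d)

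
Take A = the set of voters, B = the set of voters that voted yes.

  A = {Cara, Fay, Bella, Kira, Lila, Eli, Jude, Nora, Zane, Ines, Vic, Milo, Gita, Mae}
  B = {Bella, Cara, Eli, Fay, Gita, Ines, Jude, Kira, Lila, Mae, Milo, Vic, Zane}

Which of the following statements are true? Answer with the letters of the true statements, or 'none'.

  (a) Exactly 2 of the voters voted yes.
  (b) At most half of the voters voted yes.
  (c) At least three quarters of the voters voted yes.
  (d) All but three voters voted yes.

(c)

|A| = 14, |A ∩ B| = 13, |A ∖ B| = 1.
(a) |A ∩ B| = 2: fails.
(b) |A ∩ B| ≤ |A ∖ B|: fails.
(c) |A ∩ B| / |A| ≥ 3/4: holds.
(d) |A ∖ B| = 3: fails.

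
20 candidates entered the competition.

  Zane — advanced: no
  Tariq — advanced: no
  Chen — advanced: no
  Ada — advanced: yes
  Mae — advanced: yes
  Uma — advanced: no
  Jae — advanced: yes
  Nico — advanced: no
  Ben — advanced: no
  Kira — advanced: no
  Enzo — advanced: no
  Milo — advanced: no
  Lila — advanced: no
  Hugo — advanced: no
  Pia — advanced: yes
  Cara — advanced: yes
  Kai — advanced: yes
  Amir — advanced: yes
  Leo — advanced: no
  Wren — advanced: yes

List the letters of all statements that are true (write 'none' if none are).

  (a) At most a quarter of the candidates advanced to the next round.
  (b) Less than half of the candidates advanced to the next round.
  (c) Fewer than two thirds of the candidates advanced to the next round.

|A| = 20, |A ∩ B| = 8, |A ∖ B| = 12.
(a) |A ∩ B| / |A| ≤ 1/4: fails.
(b) |A ∩ B| < |A ∖ B|: holds.
(c) |A ∩ B| / |A| < 2/3: holds.

(b), (c)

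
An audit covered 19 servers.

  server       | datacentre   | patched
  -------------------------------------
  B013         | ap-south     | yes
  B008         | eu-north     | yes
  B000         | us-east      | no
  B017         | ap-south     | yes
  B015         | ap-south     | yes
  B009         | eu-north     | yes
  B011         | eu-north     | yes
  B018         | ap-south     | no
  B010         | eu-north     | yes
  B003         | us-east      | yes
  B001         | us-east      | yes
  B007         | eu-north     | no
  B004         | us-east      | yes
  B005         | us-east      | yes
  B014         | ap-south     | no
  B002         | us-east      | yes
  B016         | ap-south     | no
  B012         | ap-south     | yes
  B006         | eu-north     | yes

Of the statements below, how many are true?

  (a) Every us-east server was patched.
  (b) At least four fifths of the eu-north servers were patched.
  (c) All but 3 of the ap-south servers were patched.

2

(a) us-east: |A| = 6, |A ∩ B| = 5; needs A ⊆ B, i.e. every element of A is in B (|A ∖ B| = 0) — false.
(b) eu-north: |A| = 6, |A ∩ B| = 5; needs |A ∩ B| / |A| ≥ 4/5 — true.
(c) ap-south: |A| = 7, |A ∩ B| = 4; needs |A ∖ B| = 3 — true.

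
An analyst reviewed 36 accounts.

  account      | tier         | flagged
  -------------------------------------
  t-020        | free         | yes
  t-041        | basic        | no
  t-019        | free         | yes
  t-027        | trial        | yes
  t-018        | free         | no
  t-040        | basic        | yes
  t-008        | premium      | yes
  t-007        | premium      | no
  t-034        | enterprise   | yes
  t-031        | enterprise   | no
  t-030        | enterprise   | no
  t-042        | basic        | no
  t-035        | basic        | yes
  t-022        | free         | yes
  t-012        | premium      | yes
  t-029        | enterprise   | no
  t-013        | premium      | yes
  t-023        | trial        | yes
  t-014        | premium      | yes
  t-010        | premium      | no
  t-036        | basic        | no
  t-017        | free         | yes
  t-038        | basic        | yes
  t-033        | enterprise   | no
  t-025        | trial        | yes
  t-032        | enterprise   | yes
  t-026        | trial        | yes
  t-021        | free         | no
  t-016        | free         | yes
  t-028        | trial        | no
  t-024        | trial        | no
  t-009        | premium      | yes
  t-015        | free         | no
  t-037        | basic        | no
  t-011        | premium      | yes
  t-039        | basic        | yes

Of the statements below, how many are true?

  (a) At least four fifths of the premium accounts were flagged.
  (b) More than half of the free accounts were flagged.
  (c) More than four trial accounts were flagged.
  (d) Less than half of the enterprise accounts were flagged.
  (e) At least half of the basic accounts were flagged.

(a) premium: |A| = 8, |A ∩ B| = 6; needs |A ∩ B| / |A| ≥ 4/5 — false.
(b) free: |A| = 8, |A ∩ B| = 5; needs |A ∩ B| > |A ∖ B| — true.
(c) trial: |A| = 6, |A ∩ B| = 4; needs |A ∩ B| > 4 — false.
(d) enterprise: |A| = 6, |A ∩ B| = 2; needs |A ∩ B| < |A ∖ B| — true.
(e) basic: |A| = 8, |A ∩ B| = 4; needs |A ∩ B| ≥ |A ∖ B| — true.

3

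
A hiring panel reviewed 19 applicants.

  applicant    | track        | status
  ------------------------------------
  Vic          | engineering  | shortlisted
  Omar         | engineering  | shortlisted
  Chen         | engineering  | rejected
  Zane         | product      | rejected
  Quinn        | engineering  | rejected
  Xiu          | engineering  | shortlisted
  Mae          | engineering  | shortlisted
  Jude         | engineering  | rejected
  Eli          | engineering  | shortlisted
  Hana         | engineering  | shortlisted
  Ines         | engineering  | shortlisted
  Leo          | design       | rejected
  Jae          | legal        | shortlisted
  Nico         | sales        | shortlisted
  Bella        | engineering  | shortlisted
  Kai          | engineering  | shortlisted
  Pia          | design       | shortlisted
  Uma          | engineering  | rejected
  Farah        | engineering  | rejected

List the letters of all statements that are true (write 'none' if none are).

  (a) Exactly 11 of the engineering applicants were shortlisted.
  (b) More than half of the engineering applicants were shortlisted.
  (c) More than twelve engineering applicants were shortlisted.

(b)

|A| = 14, |A ∩ B| = 9, |A ∖ B| = 5.
(a) |A ∩ B| = 11: fails.
(b) |A ∩ B| > |A ∖ B|: holds.
(c) |A ∩ B| > 12: fails.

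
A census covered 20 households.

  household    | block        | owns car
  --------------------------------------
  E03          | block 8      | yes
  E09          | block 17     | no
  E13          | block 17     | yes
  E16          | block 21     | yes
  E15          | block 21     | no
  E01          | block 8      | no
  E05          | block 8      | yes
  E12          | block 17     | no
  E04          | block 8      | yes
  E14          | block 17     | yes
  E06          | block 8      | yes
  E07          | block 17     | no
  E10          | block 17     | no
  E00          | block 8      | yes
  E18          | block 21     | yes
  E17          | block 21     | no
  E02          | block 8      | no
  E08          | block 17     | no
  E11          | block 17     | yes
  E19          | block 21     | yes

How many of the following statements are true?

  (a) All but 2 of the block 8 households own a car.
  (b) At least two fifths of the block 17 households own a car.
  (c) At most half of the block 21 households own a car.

1

(a) block 8: |A| = 7, |A ∩ B| = 5; needs |A ∖ B| = 2 — true.
(b) block 17: |A| = 8, |A ∩ B| = 3; needs |A ∩ B| / |A| ≥ 2/5 — false.
(c) block 21: |A| = 5, |A ∩ B| = 3; needs |A ∩ B| ≤ |A ∖ B| — false.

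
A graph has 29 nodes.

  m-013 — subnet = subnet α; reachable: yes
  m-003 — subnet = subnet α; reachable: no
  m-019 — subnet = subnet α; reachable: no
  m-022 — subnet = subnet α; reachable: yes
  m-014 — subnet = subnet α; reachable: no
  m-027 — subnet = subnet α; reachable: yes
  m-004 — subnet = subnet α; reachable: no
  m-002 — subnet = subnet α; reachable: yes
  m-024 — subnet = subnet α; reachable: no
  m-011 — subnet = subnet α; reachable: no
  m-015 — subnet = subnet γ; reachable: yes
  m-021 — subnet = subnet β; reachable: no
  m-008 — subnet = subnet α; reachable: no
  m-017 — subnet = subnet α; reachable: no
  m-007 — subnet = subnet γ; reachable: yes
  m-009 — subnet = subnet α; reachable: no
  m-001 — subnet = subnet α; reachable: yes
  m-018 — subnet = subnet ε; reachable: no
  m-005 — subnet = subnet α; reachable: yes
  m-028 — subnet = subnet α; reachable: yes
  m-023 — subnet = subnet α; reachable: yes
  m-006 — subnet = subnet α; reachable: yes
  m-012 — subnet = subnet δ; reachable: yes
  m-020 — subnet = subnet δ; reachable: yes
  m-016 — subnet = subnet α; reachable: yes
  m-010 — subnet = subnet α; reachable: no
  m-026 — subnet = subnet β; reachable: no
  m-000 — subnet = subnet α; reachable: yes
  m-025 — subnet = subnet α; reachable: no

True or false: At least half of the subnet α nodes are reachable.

Truth condition: |A ∩ B| ≥ |A ∖ B|.
|A| = 22, |A ∩ B| = 11, |A ∖ B| = 11.
11 = 11, so the statement is true.

True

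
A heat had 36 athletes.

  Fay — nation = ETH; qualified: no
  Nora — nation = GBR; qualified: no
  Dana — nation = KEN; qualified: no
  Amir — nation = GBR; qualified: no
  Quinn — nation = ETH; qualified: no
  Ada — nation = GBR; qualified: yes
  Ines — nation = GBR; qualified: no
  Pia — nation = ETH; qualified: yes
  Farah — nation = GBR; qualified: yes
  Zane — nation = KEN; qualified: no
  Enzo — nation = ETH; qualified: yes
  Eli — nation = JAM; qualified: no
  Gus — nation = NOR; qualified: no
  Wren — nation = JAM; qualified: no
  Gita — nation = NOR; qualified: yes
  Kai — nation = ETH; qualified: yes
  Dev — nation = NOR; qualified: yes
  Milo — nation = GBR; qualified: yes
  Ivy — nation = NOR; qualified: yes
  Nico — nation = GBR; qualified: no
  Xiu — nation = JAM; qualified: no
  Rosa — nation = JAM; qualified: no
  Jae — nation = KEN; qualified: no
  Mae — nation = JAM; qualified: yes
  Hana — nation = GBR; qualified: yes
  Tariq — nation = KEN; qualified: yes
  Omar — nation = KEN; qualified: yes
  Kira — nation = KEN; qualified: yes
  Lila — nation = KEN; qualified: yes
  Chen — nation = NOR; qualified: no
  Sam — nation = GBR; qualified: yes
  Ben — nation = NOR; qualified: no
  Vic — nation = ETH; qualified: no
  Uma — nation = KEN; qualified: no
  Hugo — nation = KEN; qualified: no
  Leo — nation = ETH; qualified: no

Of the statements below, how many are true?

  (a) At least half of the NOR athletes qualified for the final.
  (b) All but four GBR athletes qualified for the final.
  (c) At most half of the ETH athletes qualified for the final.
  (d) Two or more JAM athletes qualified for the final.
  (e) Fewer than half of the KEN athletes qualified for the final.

(a) NOR: |A| = 6, |A ∩ B| = 3; needs |A ∩ B| ≥ |A ∖ B| — true.
(b) GBR: |A| = 9, |A ∩ B| = 5; needs |A ∖ B| = 4 — true.
(c) ETH: |A| = 7, |A ∩ B| = 3; needs |A ∩ B| ≤ |A ∖ B| — true.
(d) JAM: |A| = 5, |A ∩ B| = 1; needs |A ∩ B| ≥ 2 — false.
(e) KEN: |A| = 9, |A ∩ B| = 4; needs |A ∩ B| < |A ∖ B| — true.

4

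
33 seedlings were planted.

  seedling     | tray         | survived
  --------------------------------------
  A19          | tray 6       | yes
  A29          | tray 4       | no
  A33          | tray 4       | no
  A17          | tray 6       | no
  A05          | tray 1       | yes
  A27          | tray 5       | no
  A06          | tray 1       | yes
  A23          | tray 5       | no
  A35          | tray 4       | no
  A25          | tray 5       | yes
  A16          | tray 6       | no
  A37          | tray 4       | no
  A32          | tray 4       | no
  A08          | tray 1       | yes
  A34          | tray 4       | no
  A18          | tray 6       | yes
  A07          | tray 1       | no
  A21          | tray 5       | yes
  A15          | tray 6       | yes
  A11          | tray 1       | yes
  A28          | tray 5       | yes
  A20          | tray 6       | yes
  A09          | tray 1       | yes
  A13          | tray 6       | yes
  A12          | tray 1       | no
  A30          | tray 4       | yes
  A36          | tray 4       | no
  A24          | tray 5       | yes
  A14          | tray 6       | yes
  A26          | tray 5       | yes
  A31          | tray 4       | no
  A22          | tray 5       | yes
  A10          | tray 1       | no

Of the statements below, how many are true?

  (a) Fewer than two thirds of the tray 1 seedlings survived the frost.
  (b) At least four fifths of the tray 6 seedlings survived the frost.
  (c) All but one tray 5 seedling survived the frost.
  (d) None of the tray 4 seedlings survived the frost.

1

(a) tray 1: |A| = 8, |A ∩ B| = 5; needs |A ∩ B| / |A| < 2/3 — true.
(b) tray 6: |A| = 8, |A ∩ B| = 6; needs |A ∩ B| / |A| ≥ 4/5 — false.
(c) tray 5: |A| = 8, |A ∩ B| = 6; needs |A ∖ B| = 1 — false.
(d) tray 4: |A| = 9, |A ∩ B| = 1; needs A ∩ B = ∅ (|A ∩ B| = 0) — false.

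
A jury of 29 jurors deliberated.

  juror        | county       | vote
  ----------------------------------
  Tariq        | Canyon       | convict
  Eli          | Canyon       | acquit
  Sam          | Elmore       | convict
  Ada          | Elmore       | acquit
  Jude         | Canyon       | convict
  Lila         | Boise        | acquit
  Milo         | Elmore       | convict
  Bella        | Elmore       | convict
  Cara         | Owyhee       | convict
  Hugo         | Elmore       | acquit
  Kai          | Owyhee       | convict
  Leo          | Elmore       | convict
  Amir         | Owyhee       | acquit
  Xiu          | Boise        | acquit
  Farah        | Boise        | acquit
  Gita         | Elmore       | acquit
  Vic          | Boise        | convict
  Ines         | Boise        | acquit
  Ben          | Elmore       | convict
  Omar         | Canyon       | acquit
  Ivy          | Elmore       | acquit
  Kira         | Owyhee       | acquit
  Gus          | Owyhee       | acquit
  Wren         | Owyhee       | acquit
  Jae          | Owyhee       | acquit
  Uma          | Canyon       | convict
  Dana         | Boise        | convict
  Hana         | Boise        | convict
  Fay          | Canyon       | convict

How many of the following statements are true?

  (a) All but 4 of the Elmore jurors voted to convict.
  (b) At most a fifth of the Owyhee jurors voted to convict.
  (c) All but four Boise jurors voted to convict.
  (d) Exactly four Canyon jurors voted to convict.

3

(a) Elmore: |A| = 9, |A ∩ B| = 5; needs |A ∖ B| = 4 — true.
(b) Owyhee: |A| = 7, |A ∩ B| = 2; needs |A ∩ B| / |A| ≤ 1/5 — false.
(c) Boise: |A| = 7, |A ∩ B| = 3; needs |A ∖ B| = 4 — true.
(d) Canyon: |A| = 6, |A ∩ B| = 4; needs |A ∩ B| = 4 — true.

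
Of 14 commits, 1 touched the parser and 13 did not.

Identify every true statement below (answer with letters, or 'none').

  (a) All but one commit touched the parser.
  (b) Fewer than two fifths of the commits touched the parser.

(b)

|A| = 14, |A ∩ B| = 1, |A ∖ B| = 13.
(a) |A ∖ B| = 1: fails.
(b) |A ∩ B| / |A| < 2/5: holds.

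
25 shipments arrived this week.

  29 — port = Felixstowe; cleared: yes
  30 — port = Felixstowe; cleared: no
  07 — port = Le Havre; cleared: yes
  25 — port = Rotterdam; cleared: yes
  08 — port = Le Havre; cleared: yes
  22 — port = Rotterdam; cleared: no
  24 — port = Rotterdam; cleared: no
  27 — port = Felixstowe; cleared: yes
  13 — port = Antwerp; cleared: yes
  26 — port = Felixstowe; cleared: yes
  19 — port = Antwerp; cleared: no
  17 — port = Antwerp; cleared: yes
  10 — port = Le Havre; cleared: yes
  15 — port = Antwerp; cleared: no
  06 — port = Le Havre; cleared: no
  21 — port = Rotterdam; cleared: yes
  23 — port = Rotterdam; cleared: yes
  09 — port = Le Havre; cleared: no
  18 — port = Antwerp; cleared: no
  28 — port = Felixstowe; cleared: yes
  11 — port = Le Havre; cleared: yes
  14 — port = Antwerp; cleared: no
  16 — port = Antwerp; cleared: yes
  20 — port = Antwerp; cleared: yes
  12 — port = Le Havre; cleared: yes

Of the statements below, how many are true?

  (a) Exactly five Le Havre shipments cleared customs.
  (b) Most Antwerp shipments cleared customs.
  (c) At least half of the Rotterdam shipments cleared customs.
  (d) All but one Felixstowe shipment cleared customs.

3

(a) Le Havre: |A| = 7, |A ∩ B| = 5; needs |A ∩ B| = 5 — true.
(b) Antwerp: |A| = 8, |A ∩ B| = 4; needs |A ∩ B| > |A ∖ B| — false.
(c) Rotterdam: |A| = 5, |A ∩ B| = 3; needs |A ∩ B| ≥ |A ∖ B| — true.
(d) Felixstowe: |A| = 5, |A ∩ B| = 4; needs |A ∖ B| = 1 — true.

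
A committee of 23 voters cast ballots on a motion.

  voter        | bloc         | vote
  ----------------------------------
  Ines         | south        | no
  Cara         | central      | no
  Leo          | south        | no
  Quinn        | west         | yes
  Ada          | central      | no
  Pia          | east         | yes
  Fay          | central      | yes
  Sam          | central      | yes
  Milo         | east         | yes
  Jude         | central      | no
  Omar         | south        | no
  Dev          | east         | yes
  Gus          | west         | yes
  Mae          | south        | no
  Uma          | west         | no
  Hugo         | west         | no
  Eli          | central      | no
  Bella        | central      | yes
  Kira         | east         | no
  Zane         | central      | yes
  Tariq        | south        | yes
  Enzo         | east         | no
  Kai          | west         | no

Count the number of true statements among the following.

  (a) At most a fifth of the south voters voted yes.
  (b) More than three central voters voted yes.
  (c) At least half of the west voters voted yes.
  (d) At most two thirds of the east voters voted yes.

3

(a) south: |A| = 5, |A ∩ B| = 1; needs |A ∩ B| / |A| ≤ 1/5 — true.
(b) central: |A| = 8, |A ∩ B| = 4; needs |A ∩ B| > 3 — true.
(c) west: |A| = 5, |A ∩ B| = 2; needs |A ∩ B| ≥ |A ∖ B| — false.
(d) east: |A| = 5, |A ∩ B| = 3; needs |A ∩ B| / |A| ≤ 2/3 — true.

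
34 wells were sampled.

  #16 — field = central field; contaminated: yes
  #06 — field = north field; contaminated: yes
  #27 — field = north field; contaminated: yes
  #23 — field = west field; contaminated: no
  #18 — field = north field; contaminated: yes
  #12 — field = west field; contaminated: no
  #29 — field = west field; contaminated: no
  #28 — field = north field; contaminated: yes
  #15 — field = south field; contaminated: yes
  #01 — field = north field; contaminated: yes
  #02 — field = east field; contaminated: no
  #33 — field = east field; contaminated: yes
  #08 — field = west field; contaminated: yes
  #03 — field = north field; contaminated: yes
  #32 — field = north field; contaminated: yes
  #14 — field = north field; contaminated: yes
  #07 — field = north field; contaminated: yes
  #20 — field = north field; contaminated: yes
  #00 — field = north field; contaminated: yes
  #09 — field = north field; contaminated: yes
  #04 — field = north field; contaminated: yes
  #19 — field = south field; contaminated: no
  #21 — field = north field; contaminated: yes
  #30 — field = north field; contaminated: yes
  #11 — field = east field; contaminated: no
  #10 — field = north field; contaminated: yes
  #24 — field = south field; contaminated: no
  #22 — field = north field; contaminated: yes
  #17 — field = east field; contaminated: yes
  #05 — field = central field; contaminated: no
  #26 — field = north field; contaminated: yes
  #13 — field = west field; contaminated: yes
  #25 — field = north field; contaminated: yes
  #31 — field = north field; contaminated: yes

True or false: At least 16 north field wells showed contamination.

The determiner here denotes the relation: |A ∩ B| ≥ 16.
|A| = 20, |A ∩ B| = 20, |A ∖ B| = 0.
|A ∩ B| = 20, so the statement is true.

True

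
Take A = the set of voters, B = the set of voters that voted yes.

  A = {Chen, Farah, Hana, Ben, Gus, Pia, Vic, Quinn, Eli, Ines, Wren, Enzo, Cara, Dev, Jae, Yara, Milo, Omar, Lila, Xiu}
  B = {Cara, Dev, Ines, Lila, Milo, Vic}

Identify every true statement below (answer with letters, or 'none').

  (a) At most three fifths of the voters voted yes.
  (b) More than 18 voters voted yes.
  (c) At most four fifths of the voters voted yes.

(a), (c)

|A| = 20, |A ∩ B| = 6, |A ∖ B| = 14.
(a) |A ∩ B| / |A| ≤ 3/5: holds.
(b) |A ∩ B| > 18: fails.
(c) |A ∩ B| / |A| ≤ 4/5: holds.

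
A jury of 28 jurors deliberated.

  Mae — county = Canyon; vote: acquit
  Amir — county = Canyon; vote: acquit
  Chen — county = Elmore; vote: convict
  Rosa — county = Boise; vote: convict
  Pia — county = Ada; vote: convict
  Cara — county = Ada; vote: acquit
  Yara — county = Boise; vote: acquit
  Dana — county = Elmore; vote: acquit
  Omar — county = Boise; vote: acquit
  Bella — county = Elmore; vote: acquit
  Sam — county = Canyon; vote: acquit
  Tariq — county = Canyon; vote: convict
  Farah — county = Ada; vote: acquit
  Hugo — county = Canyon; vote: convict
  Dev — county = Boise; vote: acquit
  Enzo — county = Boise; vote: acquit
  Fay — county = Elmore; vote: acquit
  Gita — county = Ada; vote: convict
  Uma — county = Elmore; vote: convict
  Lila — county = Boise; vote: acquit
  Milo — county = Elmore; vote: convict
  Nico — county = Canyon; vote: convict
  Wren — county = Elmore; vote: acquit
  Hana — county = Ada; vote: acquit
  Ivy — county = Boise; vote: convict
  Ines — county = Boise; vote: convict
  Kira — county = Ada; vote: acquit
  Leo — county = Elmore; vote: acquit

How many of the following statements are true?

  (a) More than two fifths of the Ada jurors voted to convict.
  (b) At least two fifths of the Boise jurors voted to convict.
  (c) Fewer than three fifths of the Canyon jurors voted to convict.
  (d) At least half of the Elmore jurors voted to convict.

(a) Ada: |A| = 6, |A ∩ B| = 2; needs |A ∩ B| / |A| > 2/5 — false.
(b) Boise: |A| = 8, |A ∩ B| = 3; needs |A ∩ B| / |A| ≥ 2/5 — false.
(c) Canyon: |A| = 6, |A ∩ B| = 3; needs |A ∩ B| / |A| < 3/5 — true.
(d) Elmore: |A| = 8, |A ∩ B| = 3; needs |A ∩ B| ≥ |A ∖ B| — false.

1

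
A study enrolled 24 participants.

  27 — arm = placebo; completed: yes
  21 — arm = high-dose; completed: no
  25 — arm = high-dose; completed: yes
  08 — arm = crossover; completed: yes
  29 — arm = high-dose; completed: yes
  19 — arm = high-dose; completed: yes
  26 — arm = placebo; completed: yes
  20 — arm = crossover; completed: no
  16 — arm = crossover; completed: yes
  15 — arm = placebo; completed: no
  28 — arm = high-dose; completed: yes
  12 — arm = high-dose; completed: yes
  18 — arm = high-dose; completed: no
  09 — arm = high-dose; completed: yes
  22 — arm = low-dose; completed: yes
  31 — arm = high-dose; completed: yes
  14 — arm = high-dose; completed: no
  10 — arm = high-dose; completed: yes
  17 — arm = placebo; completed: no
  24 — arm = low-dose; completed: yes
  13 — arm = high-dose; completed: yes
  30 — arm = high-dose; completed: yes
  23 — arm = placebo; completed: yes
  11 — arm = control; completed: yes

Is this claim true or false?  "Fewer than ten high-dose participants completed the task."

False

The determiner here denotes the relation: |A ∩ B| < 10.
A (the restrictor) = {21, 25, 29, 19, 28, 12, 18, 09, 31, 14, 10, 13, 30}, |A| = 13.
A ∩ B = {25, 29, 19, 28, 12, 09, 31, 10, 13, 30}, so |A ∩ B| = 10.
|A ∩ B| = 10, so the statement is false.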